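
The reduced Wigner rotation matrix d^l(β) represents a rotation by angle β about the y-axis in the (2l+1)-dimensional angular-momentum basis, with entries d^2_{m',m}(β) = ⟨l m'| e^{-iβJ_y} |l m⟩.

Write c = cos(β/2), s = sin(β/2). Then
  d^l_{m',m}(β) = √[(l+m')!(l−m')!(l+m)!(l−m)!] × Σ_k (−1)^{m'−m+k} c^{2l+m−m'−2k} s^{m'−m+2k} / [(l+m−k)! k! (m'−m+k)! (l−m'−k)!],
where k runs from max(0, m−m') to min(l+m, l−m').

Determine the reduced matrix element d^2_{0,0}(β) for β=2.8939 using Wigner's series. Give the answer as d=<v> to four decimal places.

d=0.9098

d^2_{0,0}(β=2.8939) via Wigner's sum:
Half-angle: c=0.123530, s=0.992341. N=√(2·2·2·2)=4.000000
k: max(0,(0)−(0))=0 … min(2+(0),2−(0))=2
  k=0: (−1)^0·4.0000/(4)·0.1235^4·0.9923^0 = +0.000233
  k=1: (−1)^1·4.0000/(1)·0.1235^2·0.9923^2 = -0.060107
  k=2: (−1)^2·4.0000/(4)·0.1235^0·0.9923^4 = +0.969714
d^2_{0,0}(2.8939) = +0.000233 -0.060107 +0.969714 = +0.909839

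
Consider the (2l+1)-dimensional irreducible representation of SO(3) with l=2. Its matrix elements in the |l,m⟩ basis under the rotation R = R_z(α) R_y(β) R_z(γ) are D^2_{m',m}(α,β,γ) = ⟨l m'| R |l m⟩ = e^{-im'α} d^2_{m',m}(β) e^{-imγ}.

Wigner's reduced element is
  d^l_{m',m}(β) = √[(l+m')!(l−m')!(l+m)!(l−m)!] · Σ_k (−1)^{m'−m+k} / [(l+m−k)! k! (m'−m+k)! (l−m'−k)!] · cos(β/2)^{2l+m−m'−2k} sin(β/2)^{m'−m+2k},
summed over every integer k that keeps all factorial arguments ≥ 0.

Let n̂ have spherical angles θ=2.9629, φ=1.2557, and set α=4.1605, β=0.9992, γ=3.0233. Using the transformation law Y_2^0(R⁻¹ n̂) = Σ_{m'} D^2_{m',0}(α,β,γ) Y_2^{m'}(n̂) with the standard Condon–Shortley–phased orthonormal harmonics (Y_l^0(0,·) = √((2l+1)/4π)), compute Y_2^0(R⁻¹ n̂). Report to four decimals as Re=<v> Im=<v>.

Re=0.1191 Im=0.0000

Need the full column D^2_{m',0} for m'=−2..2 at α=4.1605, β=0.9992, γ=3.0233.
cos(β/2)=0.877774, sin(β/2)=0.479074
d^2_{-2,0}: single k=2 term ⇒ +0.433159;  D = -0.195019+0.386774i
d^2_{-1,0}: k∈[1..2] ⇒ +0.793647 -0.236411 = +0.557236;  D = -0.292157-0.474506i
d^2_{0,0}: k∈[0..2] ⇒ +0.593651 -0.707346 +0.052676 = -0.061019;  D = -0.061019+0.000000i
d^2_{1,0}: k∈[0..1] ⇒ -0.793647 +0.236411 = -0.557236;  D = +0.292157-0.474506i
d^2_{2,0}: single k=0 term ⇒ +0.433159;  D = -0.195019-0.386774i
Y_2^{m'}(θ=2.9629,φ=1.2557) and Σ D·Y over m':
  (-0.1950+0.3868i)·(-0.0099-0.0072i)  (-0.2922-0.4745i)·(-0.0419+0.1285i)  (-0.0610+0.0000i)·(+0.6009+0.0000i)  (+0.2922-0.4745i)·(+0.0419+0.1285i)  (-0.1950-0.3868i)·(-0.0099+0.0072i)
Y_2^0(R⁻¹ n̂) = +0.119138+0.000000i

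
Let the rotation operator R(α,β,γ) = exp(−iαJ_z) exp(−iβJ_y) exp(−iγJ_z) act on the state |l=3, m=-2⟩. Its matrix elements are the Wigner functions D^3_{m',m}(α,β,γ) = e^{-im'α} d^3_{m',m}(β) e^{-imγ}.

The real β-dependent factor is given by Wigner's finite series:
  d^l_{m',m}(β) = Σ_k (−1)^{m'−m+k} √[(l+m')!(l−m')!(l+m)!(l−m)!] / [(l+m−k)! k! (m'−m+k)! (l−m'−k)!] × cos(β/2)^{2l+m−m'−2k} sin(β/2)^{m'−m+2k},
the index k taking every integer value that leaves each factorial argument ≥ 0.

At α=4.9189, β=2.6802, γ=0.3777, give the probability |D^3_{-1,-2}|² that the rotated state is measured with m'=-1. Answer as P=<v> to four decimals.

P=0.0046

First d^3_{-1,-2}(β=2.6802), then the phase factors e^{-i(-1)α} and e^{-i(-2)γ}:
With c≡cos(β/2)=0.228655 and s≡sin(β/2)=0.973507, N=[2·24·1·120]^{1/2}=75.894664
k∈{0,1} keeps every argument non-negative
  k=0: (−1)^1·75.8947/(24)·0.2287^5·0.9735^1 = -0.001924
  k=1: (−1)^2·75.8947/(12)·0.2287^3·0.9735^3 = +0.069758
d^3_{-1,-2}(2.6802) = -0.001924 +0.069758 = +0.067834
|D^3_{-1,-2}|² = |d^3_{-1,-2}(β)|² = (+0.067834)² = 0.004601 (the z-rotation phases have unit modulus)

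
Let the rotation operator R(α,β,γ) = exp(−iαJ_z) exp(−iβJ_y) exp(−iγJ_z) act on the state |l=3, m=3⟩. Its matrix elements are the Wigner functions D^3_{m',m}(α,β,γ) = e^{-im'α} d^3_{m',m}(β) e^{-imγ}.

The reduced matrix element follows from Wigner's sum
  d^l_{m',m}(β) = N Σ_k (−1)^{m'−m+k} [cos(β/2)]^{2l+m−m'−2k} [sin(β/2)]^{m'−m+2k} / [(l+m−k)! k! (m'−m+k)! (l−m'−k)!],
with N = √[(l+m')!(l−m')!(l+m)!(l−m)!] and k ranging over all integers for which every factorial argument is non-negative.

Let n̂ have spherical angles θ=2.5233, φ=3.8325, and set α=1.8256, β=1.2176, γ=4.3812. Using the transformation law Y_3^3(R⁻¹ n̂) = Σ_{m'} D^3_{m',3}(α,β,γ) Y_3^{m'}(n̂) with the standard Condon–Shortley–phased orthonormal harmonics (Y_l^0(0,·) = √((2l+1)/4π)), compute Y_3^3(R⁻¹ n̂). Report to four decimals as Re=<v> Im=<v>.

Need the full column D^3_{m',3} for m'=−3..3 at α=1.8256, β=1.2176, γ=4.3812.
cos(β/2)=0.820335, sin(β/2)=0.571883
d^3_{-3,3}: single k=6 term ⇒ +0.034982;  D = +0.006510-0.034371i
d^3_{-2,3}: single k=5 term ⇒ +0.122915;  D = -0.122634+0.008305i
d^3_{-1,3}: single k=4 term ⇒ +0.278778;  D = +0.088336+0.264412i
d^3_{0,3}: single k=3 term ⇒ +0.461755;  D = +0.386940-0.251981i
d^3_{1,3}: single k=2 term ⇒ +0.573621;  D = -0.424079-0.386262i
d^3_{2,3}: single k=1 term ⇒ +0.520402;  D = -0.242137+0.460639i
d^3_{3,3}: single k=0 term ⇒ +0.304752;  D = +0.296786+0.069226i
Y_3^{m'}(θ=2.5233,φ=3.8325) and Σ D·Y over m':
  (+0.0065-0.0344i)·(+0.0391+0.0712i)  (-0.1226+0.0083i)·(-0.0526+0.2748i)  (+0.0883+0.2644i)·(-0.3349+0.2770i)  (+0.3869-0.2520i)·(-0.0973+0.0000i)  (-0.4241-0.3863i)·(+0.3349+0.2770i)  (-0.2421+0.4606i)·(-0.0526-0.2748i)  (+0.2968+0.0692i)·(-0.0391+0.0712i)
Y_3^3(R⁻¹ n̂) = -0.045889-0.260653i

Re=-0.0459 Im=-0.2607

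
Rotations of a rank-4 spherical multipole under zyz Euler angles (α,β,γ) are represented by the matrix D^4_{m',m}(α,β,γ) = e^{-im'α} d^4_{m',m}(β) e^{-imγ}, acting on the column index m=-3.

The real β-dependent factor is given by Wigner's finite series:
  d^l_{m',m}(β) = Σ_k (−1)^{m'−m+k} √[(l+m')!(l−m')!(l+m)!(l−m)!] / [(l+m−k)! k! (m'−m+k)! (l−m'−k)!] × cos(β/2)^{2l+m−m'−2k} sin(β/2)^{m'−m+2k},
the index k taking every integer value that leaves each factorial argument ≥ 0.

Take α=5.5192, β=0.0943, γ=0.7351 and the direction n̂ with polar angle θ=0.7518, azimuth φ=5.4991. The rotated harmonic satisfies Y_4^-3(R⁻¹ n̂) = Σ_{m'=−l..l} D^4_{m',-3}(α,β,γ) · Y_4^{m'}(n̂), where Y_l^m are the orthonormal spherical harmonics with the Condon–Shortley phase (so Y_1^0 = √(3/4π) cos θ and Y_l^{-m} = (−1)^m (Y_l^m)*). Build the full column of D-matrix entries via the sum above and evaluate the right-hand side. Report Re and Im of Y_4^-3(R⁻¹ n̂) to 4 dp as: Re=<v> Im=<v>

Re=-0.1460 Im=0.1727

Need the full column D^4_{m',-3} for m'=−4..4 at α=5.5192, β=0.0943, γ=0.7351.
cos(β/2)=0.998889, sin(β/2)=0.047133
d^4_{-4,-3}: single k=1 term ⇒ +0.132277;  D = +0.087237-0.099433i
d^4_{-3,-3}: k∈[0..1] ⇒ +0.991144 -0.015447 = +0.975697;  D = +0.972036-0.084444i
d^4_{-2,-3}: k∈[0..1] ⇒ -0.174986 +0.001169 = -0.173818;  D = -0.135447-0.108934i
d^4_{-1,-3}: k∈[0..1] ⇒ +0.017515 -0.000065 = +0.017450;  D = +0.002253+0.017304i
d^4_{0,-3}: k∈[0..1] ⇒ -0.001232 +0.000003 = -0.001229;  D = +0.000729-0.000990i
d^4_{1,-3}: k∈[0..1] ⇒ +0.000065 -0.000000 = +0.000065;  D = -0.000064+0.000011i
d^4_{2,-3}: k∈[0..1] ⇒ -0.000003 +0.000000 = -0.000003;  D = +0.000002+0.000001i
d^4_{3,-3}: k∈[0..1] ⇒ +0.000000 -0.000000 = +0.000000;  D = -0.000000-0.000000i
d^4_{4,-3}: single k=0 term ⇒ -0.000000;  D = -0.000000+0.000000i
Y_4^{m'}(θ=0.7518,φ=5.4991) and Σ D·Y over m':
  (+0.0872-0.0994i)·(-0.0963+0.0005i)  (+0.9720-0.0844i)·(-0.2051+0.2068i)  (-0.1354-0.1089i)·(+0.0011+0.4267i)  (+0.0023+0.0173i)·(+0.1228+0.1225i)  (+0.0007-0.0010i)·(-0.3219+0.0000i)  (-0.0001+0.0000i)·(-0.1228+0.1225i)  (+0.0000+0.0000i)·(+0.0011-0.4267i)  (-0.0000-0.0000i)·(+0.2051+0.2068i)  (-0.0000+0.0000i)·(-0.0963-0.0005i)
Y_4^-3(R⁻¹ n̂) = -0.146019+0.172697i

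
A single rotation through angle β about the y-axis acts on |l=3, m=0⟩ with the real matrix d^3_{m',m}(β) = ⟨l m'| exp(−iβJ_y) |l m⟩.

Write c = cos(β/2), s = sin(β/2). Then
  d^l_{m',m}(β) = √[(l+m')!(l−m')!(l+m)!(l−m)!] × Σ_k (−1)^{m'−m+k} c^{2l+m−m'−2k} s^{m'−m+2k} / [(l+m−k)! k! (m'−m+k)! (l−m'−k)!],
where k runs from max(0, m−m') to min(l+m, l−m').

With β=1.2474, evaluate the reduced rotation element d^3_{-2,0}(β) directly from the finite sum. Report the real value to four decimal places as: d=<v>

d=0.3912

d^3_{-2,0}(β=1.2474) via Wigner's sum:
c=cos(1.2474/2)=0.811723, s=sin(1.2474/2)=0.584043; N=√[1·120·6·6]=65.726707
k: max(0,(0)−(-2))=2 … min(3+(0),3−(-2))=3
  k=2: (−1)^0·65.7267/(12)·0.8117^4·0.5840^2 = +0.811113
  k=3: (−1)^1·65.7267/(12)·0.8117^2·0.5840^4 = -0.419908
d^3_{-2,0}(1.2474) = +0.811113 -0.419908 = +0.391204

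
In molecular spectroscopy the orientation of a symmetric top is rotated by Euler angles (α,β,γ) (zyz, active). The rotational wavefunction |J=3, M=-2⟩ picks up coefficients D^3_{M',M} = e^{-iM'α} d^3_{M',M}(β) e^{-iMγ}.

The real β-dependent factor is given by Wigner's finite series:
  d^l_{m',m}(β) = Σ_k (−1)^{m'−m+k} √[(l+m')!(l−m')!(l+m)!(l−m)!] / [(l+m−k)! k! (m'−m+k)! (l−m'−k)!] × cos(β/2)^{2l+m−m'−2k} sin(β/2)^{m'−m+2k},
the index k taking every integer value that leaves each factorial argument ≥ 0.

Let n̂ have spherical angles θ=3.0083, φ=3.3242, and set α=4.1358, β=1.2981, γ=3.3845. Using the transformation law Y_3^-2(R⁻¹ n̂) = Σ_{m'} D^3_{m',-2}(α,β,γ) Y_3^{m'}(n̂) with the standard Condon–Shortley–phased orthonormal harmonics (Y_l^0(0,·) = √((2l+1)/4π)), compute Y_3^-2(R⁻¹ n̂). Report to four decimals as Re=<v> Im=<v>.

Need the full column D^3_{m',-2} for m'=−3..3 at α=4.1358, β=1.2981, γ=3.3845.
cos(β/2)=0.796658, sin(β/2)=0.604430
d^3_{-3,-2}: single k=1 term ⇒ +0.475097;  D = +0.449945+0.152533i
d^3_{-2,-2}: k∈[0..1] ⇒ +0.255642 -0.735784 = -0.480142;  D = +0.377130-0.297168i
d^3_{-1,-2}: k∈[0..1] ⇒ -0.613347 +0.706129 = +0.092782;  D = -0.008411-0.092400i
d^3_{0,-2}: k∈[0..1] ⇒ +0.806011 -0.463968 = +0.342042;  D = +0.302466+0.159710i
d^3_{1,-2}: k∈[0..1] ⇒ -0.706129 +0.203236 = -0.502893;  D = +0.439291-0.244795i
d^3_{2,-2}: k∈[0..1] ⇒ +0.423543 -0.048761 = +0.374782;  D = +0.025539-0.373911i
d^3_{3,-2}: single k=0 term ⇒ -0.157426;  D = -0.125820-0.094617i
Y_3^{m'}(θ=3.0083,φ=3.3242) and Σ D·Y over m':
  (+0.4499+0.1525i)·(-0.0008+0.0005i)  (+0.3771-0.2972i)·(-0.0167+0.0064i)  (-0.0084-0.0924i)·(-0.1652+0.0305i)  (+0.3025+0.1597i)·(-0.7071+0.0000i)  (+0.4393-0.2448i)·(+0.1652+0.0305i)  (+0.0255-0.3739i)·(-0.0167-0.0064i)  (-0.1258-0.0946i)·(+0.0008+0.0005i)
Y_3^-2(R⁻¹ n̂) = -0.137341-0.111539i

Re=-0.1373 Im=-0.1115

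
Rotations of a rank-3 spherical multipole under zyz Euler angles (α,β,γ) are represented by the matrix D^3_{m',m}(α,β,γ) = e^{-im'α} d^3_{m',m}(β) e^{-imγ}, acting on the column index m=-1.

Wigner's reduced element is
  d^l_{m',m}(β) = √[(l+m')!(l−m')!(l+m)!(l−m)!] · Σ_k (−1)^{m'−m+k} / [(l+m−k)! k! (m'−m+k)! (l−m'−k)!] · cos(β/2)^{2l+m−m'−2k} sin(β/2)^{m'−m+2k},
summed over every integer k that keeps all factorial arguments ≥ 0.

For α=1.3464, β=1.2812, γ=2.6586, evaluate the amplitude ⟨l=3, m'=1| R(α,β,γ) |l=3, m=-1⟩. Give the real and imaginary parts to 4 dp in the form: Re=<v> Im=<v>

First d^3_{1,-1}(β=1.2812), then the phase factors e^{-i(1)α} and e^{-i(-1)γ}:
c=cos(1.2812/2)=0.801737, s=sin(1.2812/2)=0.597677; N=√[24·2·2·24]=48.000000
k: max(0,(-1)−(1))=0 … min(3+(-1),3−(1))=2
  k=0: (−1)^2·48.0000/(8)·0.8017^4·0.5977^2 = +0.885548
  k=1: (−1)^3·48.0000/(6)·0.8017^2·0.5977^4 = -0.656174
  k=2: (−1)^4·48.0000/(48)·0.8017^0·0.5977^6 = +0.045582
d^3_{1,-1}(1.2812) = +0.885548 -0.656174 +0.045582 = +0.274956
D = (+0.222518-0.974929i)·(+0.274956)·(-0.885609+0.464432i) = +0.070313+0.265814i

Re=0.0703 Im=0.2658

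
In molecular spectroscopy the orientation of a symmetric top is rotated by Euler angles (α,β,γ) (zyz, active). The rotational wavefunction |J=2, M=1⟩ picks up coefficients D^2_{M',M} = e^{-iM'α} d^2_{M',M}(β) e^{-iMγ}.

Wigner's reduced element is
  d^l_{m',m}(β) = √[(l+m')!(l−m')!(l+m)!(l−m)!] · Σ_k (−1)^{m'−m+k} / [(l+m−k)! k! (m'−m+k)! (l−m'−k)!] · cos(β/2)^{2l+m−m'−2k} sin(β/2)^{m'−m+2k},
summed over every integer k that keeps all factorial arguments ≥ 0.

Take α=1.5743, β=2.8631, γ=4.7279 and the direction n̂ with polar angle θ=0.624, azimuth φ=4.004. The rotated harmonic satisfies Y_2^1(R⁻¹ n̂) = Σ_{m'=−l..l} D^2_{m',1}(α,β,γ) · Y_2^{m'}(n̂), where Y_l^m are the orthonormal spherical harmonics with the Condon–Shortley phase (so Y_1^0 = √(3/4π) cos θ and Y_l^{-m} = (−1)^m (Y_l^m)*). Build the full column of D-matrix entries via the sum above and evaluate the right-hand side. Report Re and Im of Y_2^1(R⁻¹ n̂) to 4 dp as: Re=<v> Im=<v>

Need the full column D^2_{m',1} for m'=−2..2 at α=1.5743, β=2.8631, γ=4.7279.
cos(β/2)=0.138797, sin(β/2)=0.990321
d^2_{-2,1}: single k=3 term ⇒ +0.269611;  D = -0.002293-0.269601i
d^2_{-1,1}: k∈[2..3] ⇒ +0.056680 -0.961842 = -0.905162;  D = +0.905097-0.010868i
d^2_{0,1}: k∈[1..2] ⇒ +0.006486 -0.330204 = -0.323718;  D = -0.005021-0.323679i
d^2_{1,1}: k∈[0..1] ⇒ +0.000371 -0.056680 = -0.056309;  D = -0.056299+0.001071i
d^2_{2,1}: single k=0 term ⇒ -0.005296;  D = +0.000119+0.005295i
Y_2^{m'}(θ=0.624,φ=4.004) and Σ D·Y over m':
  (-0.0023-0.2696i)·(-0.0202-0.1303i)  (+0.9051-0.0109i)·(-0.2383+0.2782i)  (-0.0050-0.3237i)·(+0.3078+0.0000i)  (-0.0563+0.0011i)·(+0.2383+0.2782i)  (+0.0001+0.0053i)·(-0.0202+0.1303i)
Y_2^1(R⁻¹ n̂) = -0.263731+0.145016i

Re=-0.2637 Im=0.1450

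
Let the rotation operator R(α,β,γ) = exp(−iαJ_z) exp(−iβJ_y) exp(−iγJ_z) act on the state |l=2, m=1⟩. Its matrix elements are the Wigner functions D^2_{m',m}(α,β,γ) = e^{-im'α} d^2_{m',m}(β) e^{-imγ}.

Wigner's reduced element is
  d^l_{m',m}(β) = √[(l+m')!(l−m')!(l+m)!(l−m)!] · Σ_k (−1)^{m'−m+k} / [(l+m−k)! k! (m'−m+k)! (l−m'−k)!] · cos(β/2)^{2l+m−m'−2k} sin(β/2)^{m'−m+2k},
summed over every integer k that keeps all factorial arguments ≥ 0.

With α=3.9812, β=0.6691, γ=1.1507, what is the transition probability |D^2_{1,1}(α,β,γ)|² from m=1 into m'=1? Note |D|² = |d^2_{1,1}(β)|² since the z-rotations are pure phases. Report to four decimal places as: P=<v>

P=0.2575

First d^2_{1,1}(β=0.6691), then the phase factors e^{-i(1)α} and e^{-i(1)γ}:
With c≡cos(β/2)=0.944558 and s≡sin(β/2)=0.328344, N=[6·1·6·1]^{1/2}=6.000000
Admissible k: 0..1 (factorial args all ≥0)
  k=0: (−1)^0·6.0000/(6)·0.9446^4·0.3283^0 = +0.796003
  k=1: (−1)^1·6.0000/(2)·0.9446^2·0.3283^2 = -0.288561
d^2_{1,1}(0.6691) = +0.796003 -0.288561 = +0.507442
|D^2_{1,1}|² = |d^2_{1,1}(β)|² = (+0.507442)² = 0.257498 (the z-rotation phases have unit modulus)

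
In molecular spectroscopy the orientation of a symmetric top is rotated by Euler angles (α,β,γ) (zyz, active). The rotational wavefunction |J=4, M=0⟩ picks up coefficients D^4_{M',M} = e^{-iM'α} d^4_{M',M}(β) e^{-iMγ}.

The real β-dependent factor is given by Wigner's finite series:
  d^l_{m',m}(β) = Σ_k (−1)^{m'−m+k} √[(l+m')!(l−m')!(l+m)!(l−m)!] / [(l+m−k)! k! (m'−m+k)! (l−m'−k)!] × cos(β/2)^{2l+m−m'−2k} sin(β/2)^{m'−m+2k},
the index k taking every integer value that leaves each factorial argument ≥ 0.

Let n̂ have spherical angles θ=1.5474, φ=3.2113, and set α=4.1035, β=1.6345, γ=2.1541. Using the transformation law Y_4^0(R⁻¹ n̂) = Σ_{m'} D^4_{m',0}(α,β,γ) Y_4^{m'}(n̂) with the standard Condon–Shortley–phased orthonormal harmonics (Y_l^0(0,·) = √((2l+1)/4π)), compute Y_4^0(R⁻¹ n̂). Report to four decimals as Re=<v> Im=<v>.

Re=-0.3573 Im=0.0000

Need the full column D^4_{m',0} for m'=−4..4 at α=4.1035, β=1.6345, γ=2.1541.
cos(β/2)=0.684229, sin(β/2)=0.729267
d^4_{-4,0}: single k=4 term ⇒ +0.518683;  D = -0.394686-0.336533i
d^4_{-3,0}: k∈[3..4] ⇒ +0.688227 -0.781811 = -0.093583;  D = -0.090537+0.023685i
d^4_{-2,0}: k∈[2..4] ⇒ +0.517731 -1.568349 +0.668104 = -0.382514;  D = +0.132247-0.358926i
d^4_{-1,0}: k∈[1..4] ⇒ +0.228988 -1.560753 +1.772980 -0.335678 = +0.105538;  D = -0.060363-0.086571i
d^4_{0,0}: k∈[0..4] ⇒ +0.048041 -0.873178 +2.231800 -1.126789 +0.080000 = +0.359874;  D = +0.359874+0.000000i
d^4_{1,0}: k∈[0..3] ⇒ -0.228988 +1.560753 -1.772980 +0.335678 = -0.105538;  D = +0.060363-0.086571i
d^4_{2,0}: k∈[0..2] ⇒ +0.517731 -1.568349 +0.668104 = -0.382514;  D = +0.132247+0.358926i
d^4_{3,0}: k∈[0..1] ⇒ -0.688227 +0.781811 = +0.093583;  D = +0.090537+0.023685i
d^4_{4,0}: single k=0 term ⇒ +0.518683;  D = -0.394686+0.336533i
Y_4^{m'}(θ=1.5474,φ=3.2113) and Σ D·Y over m':
  (-0.3947-0.3365i)·(+0.4250-0.1217i)  (-0.0905+0.0237i)·(-0.0286+0.0061i)  (+0.1322-0.3589i)·(-0.3298+0.0463i)  (-0.0604-0.0866i)·(+0.0331-0.0023i)  (+0.3599+0.0000i)·(+0.3156+0.0000i)  (+0.0604-0.0866i)·(-0.0331-0.0023i)  (+0.1322+0.3589i)·(-0.3298-0.0463i)  (+0.0905+0.0237i)·(+0.0286+0.0061i)  (-0.3947+0.3365i)·(+0.4250+0.1217i)
Y_4^0(R⁻¹ n̂) = -0.357280+0.000000i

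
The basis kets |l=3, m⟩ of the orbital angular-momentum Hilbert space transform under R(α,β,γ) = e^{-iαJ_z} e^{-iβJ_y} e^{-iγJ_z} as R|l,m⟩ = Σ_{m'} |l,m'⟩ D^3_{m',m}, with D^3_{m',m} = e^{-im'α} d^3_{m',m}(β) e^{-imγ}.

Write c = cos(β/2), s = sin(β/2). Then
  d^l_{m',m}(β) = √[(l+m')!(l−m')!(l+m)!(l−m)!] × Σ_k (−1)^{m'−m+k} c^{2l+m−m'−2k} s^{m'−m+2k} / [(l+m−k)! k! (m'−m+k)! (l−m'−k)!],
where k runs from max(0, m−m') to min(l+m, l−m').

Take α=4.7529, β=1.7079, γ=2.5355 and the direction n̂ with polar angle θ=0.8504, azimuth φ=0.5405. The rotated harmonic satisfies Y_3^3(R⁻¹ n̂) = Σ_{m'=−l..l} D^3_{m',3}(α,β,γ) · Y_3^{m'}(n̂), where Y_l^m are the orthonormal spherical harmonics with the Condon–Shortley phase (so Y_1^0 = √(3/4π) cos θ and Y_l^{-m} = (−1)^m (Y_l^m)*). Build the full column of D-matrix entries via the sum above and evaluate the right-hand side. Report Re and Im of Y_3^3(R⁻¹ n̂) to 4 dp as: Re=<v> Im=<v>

Need the full column D^3_{m',3} for m'=−3..3 at α=4.7529, β=1.7079, γ=2.5355.
cos(β/2)=0.657010, sin(β/2)=0.753881
d^3_{-3,3}: single k=6 term ⇒ +0.183577;  D = +0.171219+0.066216i
d^3_{-2,3}: single k=5 term ⇒ +0.391889;  D = -0.126434+0.370933i
d^3_{-1,3}: single k=4 term ⇒ +0.540011;  D = -0.517771-0.153378i
d^3_{0,3}: single k=3 term ⇒ +0.543427;  D = +0.133120-0.526870i
d^3_{1,3}: single k=2 term ⇒ +0.410148;  D = +0.401395+0.084284i
d^3_{2,3}: single k=1 term ⇒ +0.226069;  D = -0.037458+0.222944i
d^3_{3,3}: single k=0 term ⇒ +0.080433;  D = -0.079796-0.010104i
Y_3^{m'}(θ=0.8504,φ=0.5405) and Σ D·Y over m':
  (+0.1712+0.0662i)·(-0.0090-0.1769i)  (-0.1264+0.3709i)·(+0.1791-0.3360i)  (-0.5178-0.1534i)·(+0.2449-0.1470i)  (+0.1331-0.5269i)·(-0.2029+0.0000i)  (+0.4014+0.0843i)·(-0.2449-0.1470i)  (-0.0375+0.2229i)·(+0.1791+0.3360i)  (-0.0798-0.0101i)·(+0.0090-0.1769i)
Y_3^3(R⁻¹ n̂) = -0.234221+0.185220i

Re=-0.2342 Im=0.1852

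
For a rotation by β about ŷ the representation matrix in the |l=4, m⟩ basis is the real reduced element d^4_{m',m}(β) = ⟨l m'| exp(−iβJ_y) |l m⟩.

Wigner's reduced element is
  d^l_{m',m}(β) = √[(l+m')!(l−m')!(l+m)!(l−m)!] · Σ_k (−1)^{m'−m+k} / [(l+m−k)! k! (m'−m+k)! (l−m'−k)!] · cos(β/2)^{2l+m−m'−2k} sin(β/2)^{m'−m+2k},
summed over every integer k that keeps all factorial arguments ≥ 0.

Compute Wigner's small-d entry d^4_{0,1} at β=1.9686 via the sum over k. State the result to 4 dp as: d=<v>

d=0.3892

d^4_{0,1}(β=1.9686) via Wigner's sum:
Half-angle: c=0.553446, s=0.832885. N=√(24·24·120·6)=643.987578
The bounds max(0,m−m')=1 and min(l+m,l−m')=4 give 4 terms
  k=1: (−1)^0·643.9876/(144)·0.5534^7·0.8329^1 = +0.059242
  k=2: (−1)^1·643.9876/(24)·0.5534^5·0.8329^3 = -0.805005
  k=3: (−1)^2·643.9876/(24)·0.5534^3·0.8329^5 = +1.823130
  k=4: (−1)^3·643.9876/(144)·0.5534^1·0.8329^7 = -0.688153
d^4_{0,1}(1.9686) = +0.059242 -0.805005 +1.823130 -0.688153 = +0.389213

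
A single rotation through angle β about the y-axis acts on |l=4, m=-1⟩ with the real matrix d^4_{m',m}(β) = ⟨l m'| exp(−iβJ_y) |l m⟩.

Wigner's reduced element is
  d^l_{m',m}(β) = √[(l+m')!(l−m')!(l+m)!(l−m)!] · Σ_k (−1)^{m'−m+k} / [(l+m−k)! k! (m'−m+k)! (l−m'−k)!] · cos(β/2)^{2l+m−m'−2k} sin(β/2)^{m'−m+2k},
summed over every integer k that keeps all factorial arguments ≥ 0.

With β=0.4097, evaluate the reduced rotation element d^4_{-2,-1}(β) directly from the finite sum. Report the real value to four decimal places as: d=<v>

d^4_{-2,-1}(β=0.4097) via Wigner's sum:
Half-angle: c=0.979092, s=0.203420. N=√(2·720·6·120)=1018.233765
k∈{1,2,3} keeps every argument non-negative
  k=1: (−1)^0·1018.2338/(240)·0.9791^7·0.2034^1 = +0.744378
  k=2: (−1)^1·1018.2338/(48)·0.9791^5·0.2034^3 = -0.160659
  k=3: (−1)^2·1018.2338/(72)·0.9791^3·0.2034^5 = +0.004623
d^4_{-2,-1}(0.4097) = +0.744378 -0.160659 +0.004623 = +0.588342

d=0.5883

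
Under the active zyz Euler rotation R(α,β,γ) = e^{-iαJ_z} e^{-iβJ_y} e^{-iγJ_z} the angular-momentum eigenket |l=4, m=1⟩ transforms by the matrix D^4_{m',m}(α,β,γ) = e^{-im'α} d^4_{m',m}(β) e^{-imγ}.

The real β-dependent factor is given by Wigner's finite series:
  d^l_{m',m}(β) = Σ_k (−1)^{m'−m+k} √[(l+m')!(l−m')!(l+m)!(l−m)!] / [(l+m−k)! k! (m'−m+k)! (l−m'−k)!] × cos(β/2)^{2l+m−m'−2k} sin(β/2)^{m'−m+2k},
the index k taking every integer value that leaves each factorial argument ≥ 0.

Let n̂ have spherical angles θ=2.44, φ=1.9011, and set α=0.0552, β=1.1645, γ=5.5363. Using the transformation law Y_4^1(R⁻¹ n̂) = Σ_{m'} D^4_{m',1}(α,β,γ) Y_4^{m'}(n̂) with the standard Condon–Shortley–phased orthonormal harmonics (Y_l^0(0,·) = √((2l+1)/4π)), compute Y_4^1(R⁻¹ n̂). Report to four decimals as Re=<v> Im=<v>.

Need the full column D^4_{m',1} for m'=−4..4 at α=0.0552, β=1.1645, γ=5.5363.
cos(β/2)=0.835227, sin(β/2)=0.549905
d^4_{-4,1}: single k=5 term ⇒ +0.219253;  D = +0.124362+0.180571i
d^4_{-3,1}: k∈[4..5] ⇒ +0.588691 -0.153110 = +0.435581;  D = +0.266480+0.344556i
d^4_{-2,1}: k∈[3..5] ⇒ +0.955875 -0.621523 +0.053883 = +0.388235;  D = +0.254097+0.293532i
d^4_{-1,1}: k∈[2..5] ⇒ +1.026605 -1.335026 +0.289351 -0.008362 = -0.027432;  D = -0.019071-0.019718i
d^4_{0,1}: k∈[1..4] ⇒ +0.697326 -1.813644 +0.786171 -0.056798 = -0.386945;  D = -0.283943-0.262874i
d^4_{1,1}: k∈[0..3] ⇒ +0.236831 -1.539907 +1.335026 -0.192901 = -0.160951;  D = -0.123960-0.102660i
d^4_{2,1}: k∈[0..2] ⇒ -0.661541 +1.433812 -0.414349 = +0.357922;  D = +0.287837+0.212739i
d^4_{3,1}: k∈[0..1] ⇒ +0.814842 -0.588691 = +0.226151;  D = +0.189008+0.124179i
d^4_{4,1}: single k=0 term ⇒ -0.505801;  D = -0.437407-0.253989i
Y_4^{m'}(θ=2.44,φ=1.9011) and Σ D·Y over m':
  (+0.1244+0.1806i)·(+0.0190-0.0744i)  (+0.2665+0.3446i)·(-0.2150-0.1409i)  (+0.2541+0.2935i)·(-0.3394+0.2637i)  (-0.0191-0.0197i)·(+0.0820+0.2391i)  (-0.2839-0.2629i)·(-0.2739+0.0000i)  (-0.1240-0.1027i)·(-0.0820+0.2391i)  (+0.2878+0.2127i)·(-0.3394-0.2637i)  (+0.1890+0.1242i)·(+0.2150-0.1409i)  (-0.4374-0.2540i)·(+0.0190+0.0744i)
Y_4^1(R⁻¹ n̂) = -0.013805-0.290841i

Re=-0.0138 Im=-0.2908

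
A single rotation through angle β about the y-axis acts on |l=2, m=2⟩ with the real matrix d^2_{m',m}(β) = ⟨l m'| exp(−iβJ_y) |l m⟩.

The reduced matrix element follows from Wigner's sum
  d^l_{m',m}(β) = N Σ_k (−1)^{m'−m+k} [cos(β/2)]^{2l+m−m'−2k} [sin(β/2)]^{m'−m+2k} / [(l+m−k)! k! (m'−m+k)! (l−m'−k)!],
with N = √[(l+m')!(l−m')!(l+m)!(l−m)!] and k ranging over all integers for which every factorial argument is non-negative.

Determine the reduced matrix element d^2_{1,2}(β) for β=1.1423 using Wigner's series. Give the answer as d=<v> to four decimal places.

d=0.6438

d^2_{1,2}(β=1.1423) via Wigner's sum:
c=cos(1.1423/2)=0.841280, s=sin(1.1423/2)=0.540600; N=√[6·1·24·1]=12.000000
k∈{1} keeps every argument non-negative
  k=1: (−1)^0·12.0000/(6)·0.8413^3·0.5406^1 = +0.643765
d^2_{1,2}(1.1423) = +0.643765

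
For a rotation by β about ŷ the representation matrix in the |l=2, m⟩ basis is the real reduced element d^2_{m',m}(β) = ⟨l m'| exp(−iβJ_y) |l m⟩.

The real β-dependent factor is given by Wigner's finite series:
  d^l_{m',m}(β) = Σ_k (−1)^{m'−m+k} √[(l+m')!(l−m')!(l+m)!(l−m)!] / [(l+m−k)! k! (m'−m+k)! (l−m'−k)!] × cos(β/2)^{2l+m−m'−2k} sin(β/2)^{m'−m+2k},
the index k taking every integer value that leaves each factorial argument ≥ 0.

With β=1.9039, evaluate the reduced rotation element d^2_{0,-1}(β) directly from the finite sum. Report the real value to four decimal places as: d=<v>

d=0.3785

d^2_{0,-1}(β=1.9039) via Wigner's sum:
Half-angle: c=0.580096, s=0.814548. N=√(2·2·1·6)=4.898979
k∈{0,1} keeps every argument non-negative
  k=0: (−1)^1·4.8990/(2)·0.5801^3·0.8145^1 = -0.389486
  k=1: (−1)^2·4.8990/(2)·0.5801^1·0.8145^3 = +0.767937
d^2_{0,-1}(1.9039) = -0.389486 +0.767937 = +0.378452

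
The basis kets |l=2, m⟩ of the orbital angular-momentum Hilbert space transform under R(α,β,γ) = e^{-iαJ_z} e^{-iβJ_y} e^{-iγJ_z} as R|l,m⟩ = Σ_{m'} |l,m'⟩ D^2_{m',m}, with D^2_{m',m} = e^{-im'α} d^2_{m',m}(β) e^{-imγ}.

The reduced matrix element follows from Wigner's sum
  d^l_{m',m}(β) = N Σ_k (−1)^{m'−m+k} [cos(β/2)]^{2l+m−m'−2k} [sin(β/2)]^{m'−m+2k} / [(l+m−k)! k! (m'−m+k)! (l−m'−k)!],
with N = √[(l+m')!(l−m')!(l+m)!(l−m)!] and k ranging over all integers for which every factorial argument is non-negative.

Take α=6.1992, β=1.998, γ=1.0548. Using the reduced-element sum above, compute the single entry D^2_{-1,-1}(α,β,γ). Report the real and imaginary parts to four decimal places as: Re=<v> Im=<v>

D^2_{-1,-1}(6.1992,1.998,1.0548) = e^{-i·-1·6.1992}·d^2_{-1,-1}(1.998)·e^{-i·-1·1.0548}. Compute d first:
Half-angle: c=0.541144, s=0.840930. N=√(1·6·1·6)=6.000000
Admissible k: 0..1 (factorial args all ≥0)
  k=0: (−1)^0·6.0000/(6)·0.5411^4·0.8409^0 = +0.085753
  k=1: (−1)^1·6.0000/(2)·0.5411^2·0.8409^2 = -0.621250
d^2_{-1,-1}(1.998) = +0.085753 -0.621250 = -0.535497
Attach z-rotation phases: D = e^{-i(-1)(6.1992)}·(-0.535497)·e^{-i(-1)(1.0548)} = -0.302356-0.441970i

Re=-0.3024 Im=-0.4420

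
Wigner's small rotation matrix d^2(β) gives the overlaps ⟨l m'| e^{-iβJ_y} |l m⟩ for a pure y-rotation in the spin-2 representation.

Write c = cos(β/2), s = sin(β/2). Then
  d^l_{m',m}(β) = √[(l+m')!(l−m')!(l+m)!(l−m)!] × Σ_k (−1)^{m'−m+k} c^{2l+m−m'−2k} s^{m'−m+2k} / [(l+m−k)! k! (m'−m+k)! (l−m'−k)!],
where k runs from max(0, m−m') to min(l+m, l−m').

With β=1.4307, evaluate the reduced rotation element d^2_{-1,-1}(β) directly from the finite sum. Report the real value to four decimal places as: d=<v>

d^2_{-1,-1}(β=1.4307) via Wigner's sum:
Half-angle: c=0.754864, s=0.655882. N=√(1·6·1·6)=6.000000
Admissible k: 0..1 (factorial args all ≥0)
  k=0: (−1)^0·6.0000/(6)·0.7549^4·0.6559^0 = +0.324694
  k=1: (−1)^1·6.0000/(2)·0.7549^2·0.6559^2 = -0.735376
d^2_{-1,-1}(1.4307) = +0.324694 -0.735376 = -0.410682

d=-0.4107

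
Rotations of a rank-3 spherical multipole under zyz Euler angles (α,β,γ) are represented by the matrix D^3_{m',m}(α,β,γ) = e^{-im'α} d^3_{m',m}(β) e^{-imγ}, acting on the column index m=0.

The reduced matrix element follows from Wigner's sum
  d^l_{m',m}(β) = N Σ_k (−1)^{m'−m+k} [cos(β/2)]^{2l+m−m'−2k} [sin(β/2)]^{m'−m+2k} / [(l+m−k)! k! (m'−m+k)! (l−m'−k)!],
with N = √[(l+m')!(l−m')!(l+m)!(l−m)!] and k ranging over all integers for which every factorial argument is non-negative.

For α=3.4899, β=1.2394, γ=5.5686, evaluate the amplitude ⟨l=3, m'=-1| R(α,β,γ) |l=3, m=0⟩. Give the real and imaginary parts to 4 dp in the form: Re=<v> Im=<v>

Re=0.1812 Im=0.0658

First d^3_{-1,0}(β=1.2394), then the phase factors e^{-i(-1)α} and e^{-i(0)γ}:
Half-angle: c=0.814053, s=0.580791. N=√(2·24·6·6)=41.569219
k∈{1,2,3} keeps every argument non-negative
  k=1: (−1)^0·41.5692/(12)·0.8141^5·0.5808^1 = +0.719239
  k=2: (−1)^1·41.5692/(4)·0.8141^3·0.5808^3 = -1.098320
  k=3: (−1)^2·41.5692/(12)·0.8141^1·0.5808^5 = +0.186356
d^3_{-1,0}(1.2394) = +0.719239 -1.098320 +0.186356 = -0.192726
Phases: e^{-i·(-1)·3.4899}=-0.939952-0.341307i, e^{-i·(0)·5.5686}=+1.000000+0.000000i ⇒ D=+0.181153+0.065779i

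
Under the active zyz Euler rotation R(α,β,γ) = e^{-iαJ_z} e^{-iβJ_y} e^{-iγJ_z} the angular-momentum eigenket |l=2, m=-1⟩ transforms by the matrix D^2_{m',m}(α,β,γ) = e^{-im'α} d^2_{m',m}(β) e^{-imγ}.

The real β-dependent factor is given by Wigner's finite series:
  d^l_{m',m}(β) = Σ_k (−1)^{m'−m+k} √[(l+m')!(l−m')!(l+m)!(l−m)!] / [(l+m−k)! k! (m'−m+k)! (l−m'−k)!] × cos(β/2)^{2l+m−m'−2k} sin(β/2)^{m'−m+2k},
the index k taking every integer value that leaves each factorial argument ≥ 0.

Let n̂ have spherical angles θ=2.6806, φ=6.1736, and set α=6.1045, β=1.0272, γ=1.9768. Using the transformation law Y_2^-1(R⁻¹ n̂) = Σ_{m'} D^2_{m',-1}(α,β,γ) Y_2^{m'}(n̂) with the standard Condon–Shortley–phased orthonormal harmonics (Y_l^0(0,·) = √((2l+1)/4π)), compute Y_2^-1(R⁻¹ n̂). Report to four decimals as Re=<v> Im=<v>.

Re=0.0235 Im=-0.0598

Need the full column D^2_{m',-1} for m'=−2..2 at α=6.1045, β=1.0272, γ=1.9768.
cos(β/2)=0.870981, sin(β/2)=0.491316
d^2_{-2,-1}: single k=1 term ⇒ +0.649258;  D = -0.031563+0.648491i
d^2_{-1,-1}: k∈[0..1] ⇒ +0.575487 -0.549365 = +0.026122;  D = -0.005887+0.025450i
d^2_{0,-1}: k∈[0..1] ⇒ -0.795176 +0.253027 = -0.542149;  D = +0.214117-0.498075i
d^2_{1,-1}: k∈[0..1] ⇒ +0.549365 -0.058270 = +0.491095;  D = -0.271055+0.409516i
d^2_{2,-1}: single k=0 term ⇒ -0.206596;  D = +0.142833-0.149267i
Y_2^{m'}(θ=2.6806,φ=6.1736) and Σ D·Y over m':
  (-0.0316+0.6485i)·(+0.0746+0.0166i)  (-0.0059+0.0255i)·(-0.3059-0.0337i)  (+0.2141-0.4981i)·(+0.4436+0.0000i)  (-0.2711+0.4095i)·(+0.3059-0.0337i)  (+0.1428-0.1493i)·(+0.0746-0.0166i)
Y_2^-1(R⁻¹ n̂) = +0.023533-0.059753i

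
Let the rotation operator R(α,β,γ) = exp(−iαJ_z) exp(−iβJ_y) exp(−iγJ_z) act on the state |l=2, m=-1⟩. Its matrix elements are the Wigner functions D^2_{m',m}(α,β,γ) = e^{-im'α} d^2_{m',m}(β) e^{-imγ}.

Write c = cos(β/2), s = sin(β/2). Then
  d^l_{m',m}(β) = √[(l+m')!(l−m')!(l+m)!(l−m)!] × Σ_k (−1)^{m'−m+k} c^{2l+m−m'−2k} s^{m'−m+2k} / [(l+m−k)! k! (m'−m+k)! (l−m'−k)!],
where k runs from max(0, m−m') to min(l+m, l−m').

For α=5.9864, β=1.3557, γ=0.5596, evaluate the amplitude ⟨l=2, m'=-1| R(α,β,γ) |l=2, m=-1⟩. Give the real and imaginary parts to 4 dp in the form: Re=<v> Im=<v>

Split into d^2_{-1,-1}(β=1.3557) × two z-phases.
c=cos(1.3557/2)=0.778923, s=sin(1.3557/2)=0.627120; N=√[1·6·1·6]=6.000000
Admissible k: 0..1 (factorial args all ≥0)
  k=0: (−1)^0·6.0000/(6)·0.7789^4·0.6271^0 = +0.368110
  k=1: (−1)^1·6.0000/(2)·0.7789^2·0.6271^2 = -0.715832
d^2_{-1,-1}(1.3557) = +0.368110 -0.715832 = -0.347722
D = (+0.956282-0.292448i)·(-0.347722)·(+0.847468+0.530847i) = -0.335782-0.090338i

Re=-0.3358 Im=-0.0903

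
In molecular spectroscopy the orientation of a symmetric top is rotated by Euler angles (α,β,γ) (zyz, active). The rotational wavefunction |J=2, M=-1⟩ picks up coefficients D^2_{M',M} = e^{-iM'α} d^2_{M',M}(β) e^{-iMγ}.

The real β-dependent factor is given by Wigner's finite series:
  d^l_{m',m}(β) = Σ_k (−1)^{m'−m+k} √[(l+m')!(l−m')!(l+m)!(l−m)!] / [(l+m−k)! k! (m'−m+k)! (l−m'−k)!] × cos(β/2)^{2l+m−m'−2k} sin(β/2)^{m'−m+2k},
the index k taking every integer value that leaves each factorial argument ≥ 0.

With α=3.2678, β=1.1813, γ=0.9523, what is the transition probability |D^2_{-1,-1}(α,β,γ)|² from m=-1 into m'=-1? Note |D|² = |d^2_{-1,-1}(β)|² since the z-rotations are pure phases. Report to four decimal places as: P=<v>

D^2_{-1,-1}(3.2678,1.1813,0.9523) = e^{-i·-1·3.2678}·d^2_{-1,-1}(1.1813)·e^{-i·-1·0.9523}. Compute d first:
With c≡cos(β/2)=0.830579 and s≡sin(β/2)=0.556901, N=[1·6·1·6]^{1/2}=6.000000
The bounds max(0,m−m')=0 and min(l+m,l−m')=1 give 2 terms
  k=0: (−1)^0·6.0000/(6)·0.8306^4·0.5569^0 = +0.475909
  k=1: (−1)^1·6.0000/(2)·0.8306^2·0.5569^2 = -0.641858
d^2_{-1,-1}(1.1813) = +0.475909 -0.641858 = -0.165950
|D^2_{-1,-1}|² = |d^2_{-1,-1}(β)|² = (-0.165950)² = 0.027539 (the z-rotation phases have unit modulus)

P=0.0275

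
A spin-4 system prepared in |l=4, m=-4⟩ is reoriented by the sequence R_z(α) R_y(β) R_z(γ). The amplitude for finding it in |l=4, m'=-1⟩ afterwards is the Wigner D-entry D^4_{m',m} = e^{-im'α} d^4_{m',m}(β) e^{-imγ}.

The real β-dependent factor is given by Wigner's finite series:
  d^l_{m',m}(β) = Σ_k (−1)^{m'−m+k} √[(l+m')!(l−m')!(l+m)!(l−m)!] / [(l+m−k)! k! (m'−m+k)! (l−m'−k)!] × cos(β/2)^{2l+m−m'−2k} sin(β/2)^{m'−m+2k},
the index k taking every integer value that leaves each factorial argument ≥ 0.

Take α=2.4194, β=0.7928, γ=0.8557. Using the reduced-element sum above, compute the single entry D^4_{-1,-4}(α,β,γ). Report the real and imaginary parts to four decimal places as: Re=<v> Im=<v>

First d^4_{-1,-4}(β=0.7928), then the phase factors e^{-i(-1)α} and e^{-i(-4)γ}:
With c≡cos(β/2)=0.922457 and s≡sin(β/2)=0.386100, N=[6·120·1·40320]^{1/2}=5387.986637
k∈{0} keeps every argument non-negative
  k=0: (−1)^3·5387.9866/(720)·0.9225^5·0.3861^3 = -0.287689
d^4_{-1,-4}(0.7928) = -0.287689
Attach z-rotation phases: D = e^{-i(-1)(2.4194)}·(-0.287689)·e^{-i(-4)(0.8557)} = -0.260167+0.122795i

Re=-0.2602 Im=0.1228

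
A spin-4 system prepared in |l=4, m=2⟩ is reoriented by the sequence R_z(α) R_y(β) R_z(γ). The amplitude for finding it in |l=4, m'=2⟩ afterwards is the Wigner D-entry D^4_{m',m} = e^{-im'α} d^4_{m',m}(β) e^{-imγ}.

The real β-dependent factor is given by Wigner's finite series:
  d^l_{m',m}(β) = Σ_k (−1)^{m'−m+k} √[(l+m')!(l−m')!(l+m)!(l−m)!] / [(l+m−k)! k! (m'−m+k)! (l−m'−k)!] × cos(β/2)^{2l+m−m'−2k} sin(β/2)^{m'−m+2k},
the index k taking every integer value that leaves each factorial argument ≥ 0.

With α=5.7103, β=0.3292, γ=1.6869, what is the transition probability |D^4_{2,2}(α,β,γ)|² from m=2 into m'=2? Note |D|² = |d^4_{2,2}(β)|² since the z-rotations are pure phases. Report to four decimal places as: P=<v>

First d^4_{2,2}(β=0.3292), then the phase factors e^{-i(2)α} and e^{-i(2)γ}:
Half-angle: c=0.986484, s=0.163858. N=√(720·2·720·2)=1440.000000
Admissible k: 0..2 (factorial args all ≥0)
  k=0: (−1)^0·1440.0000/(1440)·0.9865^8·0.1639^0 = +0.896851
  k=1: (−1)^1·1440.0000/(120)·0.9865^6·0.1639^2 = -0.296931
  k=2: (−1)^2·1440.0000/(96)·0.9865^4·0.1639^4 = +0.010240
d^4_{2,2}(0.3292) = +0.896851 -0.296931 +0.010240 = +0.610161
|D^4_{2,2}|² = |d^4_{2,2}(β)|² = (+0.610161)² = 0.372296 (the z-rotation phases have unit modulus)

P=0.3723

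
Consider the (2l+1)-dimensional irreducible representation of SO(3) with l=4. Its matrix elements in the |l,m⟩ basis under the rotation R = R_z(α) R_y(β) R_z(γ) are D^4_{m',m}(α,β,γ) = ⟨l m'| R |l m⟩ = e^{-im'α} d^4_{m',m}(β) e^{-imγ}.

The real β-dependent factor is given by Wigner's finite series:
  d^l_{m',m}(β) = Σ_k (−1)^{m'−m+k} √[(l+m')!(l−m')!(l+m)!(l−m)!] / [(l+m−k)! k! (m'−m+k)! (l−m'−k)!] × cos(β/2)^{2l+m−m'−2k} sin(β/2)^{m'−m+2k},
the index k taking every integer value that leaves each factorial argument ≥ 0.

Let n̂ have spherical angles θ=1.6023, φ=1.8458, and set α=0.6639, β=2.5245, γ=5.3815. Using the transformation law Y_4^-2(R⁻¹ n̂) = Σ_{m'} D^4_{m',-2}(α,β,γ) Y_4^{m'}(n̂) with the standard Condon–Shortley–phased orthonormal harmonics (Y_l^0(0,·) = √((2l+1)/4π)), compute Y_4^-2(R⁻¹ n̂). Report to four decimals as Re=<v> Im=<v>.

Re=-0.1360 Im=-0.1214

Need the full column D^4_{m',-2} for m'=−4..4 at α=0.6639, β=2.5245, γ=5.3815.
cos(β/2)=0.303674, sin(β/2)=0.952776
d^4_{-4,-2}: single k=2 term ⇒ +0.003767;  D = +0.002480+0.002836i
d^4_{-3,-2}: k∈[1..2] ⇒ +0.000849 -0.025072 = -0.024223;  D = -0.023795-0.004535i
d^4_{-2,-2}: k∈[0..2] ⇒ +0.000072 -0.008543 +0.105120 = +0.096649;  D = +0.085924-0.044250i
d^4_{-1,-2}: k∈[0..2] ⇒ -0.000963 +0.047382 -0.310951 = -0.264531;  D = -0.110594+0.240303i
d^4_{0,-2}: k∈[0..2] ⇒ +0.006754 -0.177290 +0.654457 = +0.483921;  D = -0.111536-0.470892i
d^4_{1,-2}: k∈[0..2] ⇒ -0.031588 +0.466426 -0.918289 = -0.483451;  D = +0.377639+0.301851i
d^4_{2,-2}: k∈[0..2] ⇒ +0.105120 -0.827830 +0.679089 = -0.043621;  D = +0.043619+0.000455i
d^4_{3,-2}: k∈[0..1] ⇒ -0.246810 +0.809855 = +0.563045;  D = -0.447044+0.342304i
d^4_{4,-2}: single k=0 term ⇒ +0.365039;  D = -0.091521+0.353380i
Y_4^{m'}(θ=1.6023,φ=1.8458) and Σ D·Y over m':
  (+0.0025+0.0028i)·(+0.2003-0.3936i)  (-0.0238-0.0045i)·(-0.0289-0.0267i)  (+0.0859-0.0443i)·(+0.2829-0.1735i)  (-0.1106+0.2403i)·(-0.0121-0.0429i)  (-0.1115-0.4709i)·(+0.3142+0.0000i)  (+0.3776+0.3019i)·(+0.0121-0.0429i)  (+0.0436+0.0005i)·(+0.2829+0.1735i)  (-0.4470+0.3423i)·(+0.0289-0.0267i)  (-0.0915+0.3534i)·(+0.2003+0.3936i)
Y_4^-2(R⁻¹ n̂) = -0.136010-0.121434i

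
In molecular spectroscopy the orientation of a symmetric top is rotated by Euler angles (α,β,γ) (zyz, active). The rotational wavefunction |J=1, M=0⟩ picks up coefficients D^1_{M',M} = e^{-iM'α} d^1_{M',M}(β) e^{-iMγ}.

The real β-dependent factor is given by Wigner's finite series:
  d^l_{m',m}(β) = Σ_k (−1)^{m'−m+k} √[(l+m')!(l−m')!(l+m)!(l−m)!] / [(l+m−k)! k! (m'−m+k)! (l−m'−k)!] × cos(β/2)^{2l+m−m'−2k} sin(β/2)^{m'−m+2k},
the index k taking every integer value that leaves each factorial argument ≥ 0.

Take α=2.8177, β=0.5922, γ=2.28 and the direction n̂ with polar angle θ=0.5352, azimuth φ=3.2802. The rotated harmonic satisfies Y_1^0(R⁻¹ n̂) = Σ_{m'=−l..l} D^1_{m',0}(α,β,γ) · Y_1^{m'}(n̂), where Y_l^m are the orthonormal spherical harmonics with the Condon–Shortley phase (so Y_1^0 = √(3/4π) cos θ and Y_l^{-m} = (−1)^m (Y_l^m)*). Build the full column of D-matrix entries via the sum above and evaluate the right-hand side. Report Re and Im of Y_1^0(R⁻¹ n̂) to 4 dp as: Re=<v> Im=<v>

Re=0.4732 Im=0.0000

Need the full column D^1_{m',0} for m'=−1..1 at α=2.8177, β=0.5922, γ=2.28.
cos(β/2)=0.956482, sin(β/2)=0.291792
d^1_{-1,0}: single k=1 term ⇒ +0.394698;  D = -0.374175+0.125616i
d^1_{0,0}: k∈[0..1] ⇒ +0.914857 -0.085143 = +0.829715;  D = +0.829715+0.000000i
d^1_{1,0}: single k=0 term ⇒ -0.394698;  D = +0.374175+0.125616i
Y_1^{m'}(θ=0.5352,φ=3.2802) and Σ D·Y over m':
  (-0.3742+0.1256i)·(-0.1745+0.0243i)  (+0.8297+0.0000i)·(+0.4203+0.0000i)  (+0.3742+0.1256i)·(+0.1745+0.0243i)
Y_1^0(R⁻¹ n̂) = +0.473195+0.000000i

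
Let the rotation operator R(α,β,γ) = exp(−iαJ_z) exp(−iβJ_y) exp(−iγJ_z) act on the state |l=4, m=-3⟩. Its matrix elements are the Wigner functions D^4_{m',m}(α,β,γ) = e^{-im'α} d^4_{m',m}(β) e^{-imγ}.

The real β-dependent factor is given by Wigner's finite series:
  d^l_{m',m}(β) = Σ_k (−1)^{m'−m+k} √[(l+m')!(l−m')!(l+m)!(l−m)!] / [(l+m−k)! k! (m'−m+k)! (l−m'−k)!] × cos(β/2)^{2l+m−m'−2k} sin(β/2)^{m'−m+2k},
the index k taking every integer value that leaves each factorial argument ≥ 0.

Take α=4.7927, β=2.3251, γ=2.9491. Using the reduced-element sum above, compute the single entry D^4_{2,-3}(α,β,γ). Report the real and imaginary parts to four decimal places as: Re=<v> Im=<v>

Re=0.2645 Im=-0.2406

First d^4_{2,-3}(β=2.3251), then the phase factors e^{-i(2)α} and e^{-i(-3)γ}:
With c≡cos(β/2)=0.397000 and s≡sin(β/2)=0.917818, N=[720·2·1·5040]^{1/2}=2693.993318
The bounds max(0,m−m')=0 and min(l+m,l−m')=1 give 2 terms
  k=0: (−1)^5·2693.9933/(240)·0.3970^3·0.9178^5 = -0.457448
  k=1: (−1)^6·2693.9933/(720)·0.3970^1·0.9178^7 = +0.814990
d^4_{2,-3}(2.3251) = -0.457448 +0.814990 = +0.357542
D = (-0.987128+0.159932i)·(+0.357542)·(-0.837842+0.545913i) = +0.264491-0.240584i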